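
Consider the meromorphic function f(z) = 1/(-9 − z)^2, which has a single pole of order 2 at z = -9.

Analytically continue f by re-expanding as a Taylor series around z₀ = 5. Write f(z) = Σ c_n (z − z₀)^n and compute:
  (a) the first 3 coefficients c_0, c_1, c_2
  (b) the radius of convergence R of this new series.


Let w = z − z₀, so z = z₀ + w.
Then -9 − z = -9 − (z₀ + w) = (-9 − z₀) − w = -14 − w.
f(z) = 1/(-14 − w)^2 = (1/(-14)^2) · (1 − w/(-14))^{−2}.
By the binomial series (1−u)^{−2} = Σ_{n≥0} C(n+1, 1) u^n for |u|<1, with u = w/(-14):
  c_n = C(n+1, 1) / (-14)^(n+2).
  c_0 = 1/(-14)^2 = 1/196.
  c_1 = 2/(-14)^3 = -1/1372.
  c_2 = 3/(-14)^4 = 3/38416.
The series is valid for |w/d| < 1, i.e. |z − z₀| < |d|.
Radius of convergence: R = |-9 − z₀| = |-14| = 14 (distance from z₀ to the singularity z = -9).

c_0 = 1/196, c_1 = -1/1372, c_2 = 3/38416; R = 14.


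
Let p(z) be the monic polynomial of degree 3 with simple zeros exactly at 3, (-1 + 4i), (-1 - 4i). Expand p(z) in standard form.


The polynomial is p(z) = ∏_{α ∈ S} (z − α), where S = {3, (-1 + 4i), (-1 - 4i)}.
Expanding the product yields: p(z) = z^3 -z^2 + 11·z -51.
Note conjugate pairs combine to real quadratics: (z − (-1+4i))(z − (-1−4i)) = z² + 2z + 17.
The resulting polynomial has degree 3 and real coefficients as required.

p(z) = z^3 -z^2 + 11·z -51.


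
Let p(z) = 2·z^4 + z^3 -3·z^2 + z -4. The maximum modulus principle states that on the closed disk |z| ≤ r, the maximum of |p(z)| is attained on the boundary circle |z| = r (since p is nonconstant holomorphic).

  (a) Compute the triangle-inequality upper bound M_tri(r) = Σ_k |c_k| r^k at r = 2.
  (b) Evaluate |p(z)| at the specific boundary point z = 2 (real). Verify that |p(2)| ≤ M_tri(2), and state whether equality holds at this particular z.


Coefficients: c_0 = -4, c_1 = 1, c_2 = -3, c_3 = 1, c_4 = 2. Radius r = 2.
Part (a). Triangle bound: M_tri(r) = Σ_k |c_k| r^k
  = |-4|·2^0 + |1|·2^1 + |-3|·2^2 + |1|·2^3 + |2|·2^4
  = 4 + 2 + 12 + 8 + 32 = 58.
This bounds M(r) := max_{|z|=r} |p(z)| from above; equality holds iff all terms c_k z^k can be made to align in phase at a single z on |z|=r.
Part (b). At z = 2 (real, on the circle |z| = r):
  p(2) = (-4)·2^0 + (1)·2^1 + (-3)·2^2 + (1)·2^3 + (2)·2^4 = 26.
  |p(2)| = 26.
Check: |p(2)| = 26 ≤ 58 = M_tri(2). ✓ Equality does not hold at z = 2 (the coefficients have mixed signs, so the terms do not all align in phase there).

M_tri(2) = 58; |p(2)| = 26; equality at z=2: no.


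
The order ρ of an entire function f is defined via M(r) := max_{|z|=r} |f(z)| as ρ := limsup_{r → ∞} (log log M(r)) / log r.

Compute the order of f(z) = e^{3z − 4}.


|e^{3z − 4}| = e^{Re(3·z) + -4} ≤ e^{3|z|^1 + -4} = e^{3r^1 + -4} on |z| = r, so ρ ≤ 1. Choosing z on |z|=r so that 3·z is real positive (always possible by picking arg z appropriately) gives |f(z)| = e^{3r^1 + -4}, matching the bound. The additive constant -4 does not affect log log M(r) ~ 1·log r. Hence ρ = 1.
Therefore ρ = 1.

Order ρ = 1.


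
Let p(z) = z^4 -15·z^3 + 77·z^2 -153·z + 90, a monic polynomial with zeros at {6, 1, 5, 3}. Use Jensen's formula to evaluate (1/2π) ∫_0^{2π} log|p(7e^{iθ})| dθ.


Zeros: 1, 3, 5, 6; r = 7.
Inside |z| < r: 1, 3, 5, 6. Outside (|z| ≥ r): ∅.
p(0) = 90, so log|p(0)| = log(90) = 4.4998.
Apply Jensen: I(r) = log|p(0)| + Σ_k log(r/|z_k|), summed over zeros inside |z| < r.
  log(r/|z_k|) for z_k = 6: log(7/6) = 0.1542
  log(r/|z_k|) for z_k = 1: log(7/1) = 1.9459
  log(r/|z_k|) for z_k = 5: log(7/5) = 0.3365
  log(r/|z_k|) for z_k = 3: log(7/3) = 0.8473
Sum over inside zeros: 3.2838.
I(r) = log|p(0)| + (inside sum) = 4.4998 + 3.2838 = 7.7836.
Closed form (all zeros inside, monic): I(r) = n·log(r) = 4·log(7) = 7.7836. ✓

I(r) ≈ 7.7836.


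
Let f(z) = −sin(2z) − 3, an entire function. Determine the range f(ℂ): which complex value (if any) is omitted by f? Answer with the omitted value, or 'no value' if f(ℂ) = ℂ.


Little Picard bounds the complement of f(ℂ) to at most one point.
sin is entire and surjective onto ℂ: for every w ∈ ℂ, sin(ζ) = w has a solution ζ ∈ ℂ (e.g., via the complex inverse arcsin). With ζ = 2z this gives z = ζ/(2). Then -1·sin(2z) takes every value in -1·ℂ = ℂ, and adding -3 is a bijection of ℂ. So f is surjective and omits no value. (Note: only on the real line is sin bounded by [−1, 1].)

Omitted value: no value.


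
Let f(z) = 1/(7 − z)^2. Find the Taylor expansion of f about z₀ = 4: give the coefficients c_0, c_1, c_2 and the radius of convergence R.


Let w = z − z₀, so z = z₀ + w.
Then 7 − z = 7 − (z₀ + w) = (7 − z₀) − w = 3 − w.
f(z) = 1/(3 − w)^2 = (1/(3)^2) · (1 − w/(3))^{−2}.
By the binomial series (1−u)^{−2} = Σ_{n≥0} C(n+1, 1) u^n for |u|<1, with u = w/(3):
  c_n = C(n+1, 1) / (3)^(n+2).
  c_0 = 1/(3)^2 = 1/9.
  c_1 = 2/(3)^3 = 2/27.
  c_2 = 3/(3)^4 = 1/27.
The series is valid for |w/d| < 1, i.e. |z − z₀| < |d|.
Radius of convergence: R = |7 − z₀| = |3| = 3 (distance from z₀ to the singularity z = 7).

c_0 = 1/9, c_1 = 2/27, c_2 = 1/27; R = 3.


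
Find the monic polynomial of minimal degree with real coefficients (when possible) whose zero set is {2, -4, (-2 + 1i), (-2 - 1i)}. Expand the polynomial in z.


The polynomial is p(z) = ∏_{α ∈ S} (z − α), where S = {2, -4, (-2 + 1i), (-2 - 1i)}.
Expanding the product yields: p(z) = z^4 + 6·z^3 + 5·z^2 -22·z -40.
Note conjugate pairs combine to real quadratics: (z − (-2+1i))(z − (-2−1i)) = z² + 4z + 5.
The resulting polynomial has degree 4 and real coefficients as required.

p(z) = z^4 + 6·z^3 + 5·z^2 -22·z -40.


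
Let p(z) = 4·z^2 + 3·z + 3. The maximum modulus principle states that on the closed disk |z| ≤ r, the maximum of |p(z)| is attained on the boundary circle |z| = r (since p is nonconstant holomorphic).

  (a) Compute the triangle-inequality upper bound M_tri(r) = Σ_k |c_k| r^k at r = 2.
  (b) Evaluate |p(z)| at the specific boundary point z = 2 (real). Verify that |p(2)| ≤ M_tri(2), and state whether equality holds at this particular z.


Coefficients: c_0 = 3, c_1 = 3, c_2 = 4. Radius r = 2.
Part (a). Triangle bound: M_tri(r) = Σ_k |c_k| r^k
  = |3|·2^0 + |3|·2^1 + |4|·2^2
  = 3 + 6 + 16 = 25.
This bounds M(r) := max_{|z|=r} |p(z)| from above; equality holds iff all terms c_k z^k can be made to align in phase at a single z on |z|=r.
Part (b). At z = 2 (real, on the circle |z| = r):
  p(2) = (3)·2^0 + (3)·2^1 + (4)·2^2 = 25.
  |p(2)| = 25.
Since all nonzero coefficients share the same sign, |p(2)| = 25 = M_tri(2); the triangle bound is attained at z = 2, so in fact M(r) = 25.

M_tri(2) = 25; |p(2)| = 25; equality at z=2: yes.


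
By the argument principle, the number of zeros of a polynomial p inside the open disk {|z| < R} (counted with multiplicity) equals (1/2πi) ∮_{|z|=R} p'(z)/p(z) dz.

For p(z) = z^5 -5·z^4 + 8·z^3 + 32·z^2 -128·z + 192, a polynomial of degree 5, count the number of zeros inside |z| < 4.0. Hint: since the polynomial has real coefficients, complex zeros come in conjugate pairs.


The zeros of p are: -3, (2 + 2i), (2 - 2i), (2 + 2i), (2 - 2i).
Their magnitudes are: 3, 2.828, 2.828, 2.828, 2.828.
Zeros with |z| < R = 4.0: -3, (2 + 2i), (2 - 2i), (2 + 2i), (2 - 2i).
Count = 5.
By the argument principle, (1/2πi) ∮_{|z|=R} p'(z)/p(z) dz equals exactly this count.

Number of zeros inside |z| < 4.0: 5.


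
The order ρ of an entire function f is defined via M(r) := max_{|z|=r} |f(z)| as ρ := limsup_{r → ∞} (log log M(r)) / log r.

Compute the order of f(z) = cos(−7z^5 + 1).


Write cos(w) = (e^{iw} ± e^{−iw})/(2 or 2i), so |cos(w)| ≤ e^{|w|}. With w = −7z^5 + 1, |w| ≤ 7r^5 + 1 on |z|=r, giving M(r) ≤ e^{7r^5 + 1} and ρ ≤ 5. For the lower bound, choose z on |z|=r with -7z^5 purely imaginary of modulus 7r^5; then |cos(−7z^5 + 1)| grows like e^{7r^5}/2, so ρ ≥ 5. Hence ρ = 5.
Therefore ρ = 5.

Order ρ = 5.


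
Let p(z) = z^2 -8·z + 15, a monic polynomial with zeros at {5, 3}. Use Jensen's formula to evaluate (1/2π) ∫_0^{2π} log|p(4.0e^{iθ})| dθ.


Zeros: 3, 5; r = 4.0.
Inside |z| < r: 3. Outside (|z| ≥ r): 5.
p(0) = 15, so log|p(0)| = log(15) = 2.7081.
Apply Jensen: I(r) = log|p(0)| + Σ_k log(r/|z_k|), summed over zeros inside |z| < r.
  log(r/|z_k|) for z_k = 3: log(4.0/3) = 0.2877
  Outside zeros (5) contribute nothing to the Jensen sum.
Sum over inside zeros: 0.2877.
I(r) = log|p(0)| + (inside sum) = 2.7081 + 0.2877 = 2.9957.
Note: since some zeros are outside |z| ≤ r, the simplified n·log(r) form does NOT apply — only the inside zeros contribute.

I(r) ≈ 2.9957.


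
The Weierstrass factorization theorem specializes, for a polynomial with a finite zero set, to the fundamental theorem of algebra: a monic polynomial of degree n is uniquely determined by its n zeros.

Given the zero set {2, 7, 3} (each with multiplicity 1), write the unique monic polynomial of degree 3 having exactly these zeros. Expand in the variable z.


The polynomial is p(z) = ∏_{α ∈ S} (z − α), where S = {2, 7, 3}.
Expanding the product yields: p(z) = z^3 -12·z^2 + 41·z -42.
The resulting polynomial has degree 3 and real coefficients as required.

p(z) = z^3 -12·z^2 + 41·z -42.


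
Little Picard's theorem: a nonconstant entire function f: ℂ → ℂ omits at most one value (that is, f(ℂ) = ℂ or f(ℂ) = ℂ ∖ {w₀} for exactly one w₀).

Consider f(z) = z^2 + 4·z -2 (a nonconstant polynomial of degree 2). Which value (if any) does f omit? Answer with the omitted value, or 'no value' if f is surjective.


Little Picard bounds the complement of f(ℂ) to at most one point.
For every w ∈ ℂ, the equation p(z) − w = 0 is a nonconstant polynomial in z and hence has at least one root by the fundamental theorem of algebra. So p is surjective onto ℂ, omitting no value.

Omitted value: no value.


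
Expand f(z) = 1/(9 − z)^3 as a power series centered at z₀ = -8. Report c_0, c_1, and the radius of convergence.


Let w = z − z₀, so z = z₀ + w.
Then 9 − z = 9 − (z₀ + w) = (9 − z₀) − w = 17 − w.
f(z) = 1/(17 − w)^3 = (1/(17)^3) · (1 − w/(17))^{−3}.
By the binomial series (1−u)^{−3} = Σ_{n≥0} C(n+2, 2) u^n for |u|<1, with u = w/(17):
  c_n = C(n+2, 2) / (17)^(n+3).
  c_0 = 1/(17)^3 = 1/4913.
  c_1 = 3/(17)^4 = 3/83521.
The series is valid for |w/d| < 1, i.e. |z − z₀| < |d|.
Radius of convergence: R = |9 − z₀| = |17| = 17 (distance from z₀ to the singularity z = 9).

c_0 = 1/4913, c_1 = 3/83521; R = 17.


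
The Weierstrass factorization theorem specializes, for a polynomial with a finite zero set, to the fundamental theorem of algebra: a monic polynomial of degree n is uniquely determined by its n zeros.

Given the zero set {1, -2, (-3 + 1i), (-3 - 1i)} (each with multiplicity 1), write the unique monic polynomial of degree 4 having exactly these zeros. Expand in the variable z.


The polynomial is p(z) = ∏_{α ∈ S} (z − α), where S = {1, -2, (-3 + 1i), (-3 - 1i)}.
Expanding the product yields: p(z) = z^4 + 7·z^3 + 14·z^2 -2·z -20.
Note conjugate pairs combine to real quadratics: (z − (-3+1i))(z − (-3−1i)) = z² + 6z + 10.
The resulting polynomial has degree 4 and real coefficients as required.

p(z) = z^4 + 7·z^3 + 14·z^2 -2·z -20.


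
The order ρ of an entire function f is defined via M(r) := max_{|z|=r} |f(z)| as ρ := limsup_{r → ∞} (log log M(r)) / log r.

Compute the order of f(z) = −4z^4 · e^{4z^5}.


M(r) = max_{|z|=r} |-4|·|z|^4·|e^{4z^5}| = 4·r^4 · e^{4r^5} (the factors attain their maxima compatibly on |z|=r). Then log M(r) = log 4 + 4·log r + 4r^5, dominated by the last term, so log log M(r) ~ 5·log r. The polynomial factor -4z^4 contributes only a log r term and does not affect the order. ρ = 5.
Therefore ρ = 5.

Order ρ = 5.


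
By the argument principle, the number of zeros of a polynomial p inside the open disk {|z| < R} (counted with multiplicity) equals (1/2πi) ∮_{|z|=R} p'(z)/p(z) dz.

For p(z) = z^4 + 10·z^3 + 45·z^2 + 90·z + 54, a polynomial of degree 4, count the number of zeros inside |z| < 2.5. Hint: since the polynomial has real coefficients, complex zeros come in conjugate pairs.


The zeros of p are: -1, (-3 + 3i), (-3 - 3i), -3.
Their magnitudes are: 1, 4.243, 4.243, 3.
Zeros with |z| < R = 2.5: -1.
Count = 1.
By the argument principle, (1/2πi) ∮_{|z|=R} p'(z)/p(z) dz equals exactly this count.

Number of zeros inside |z| < 2.5: 1.


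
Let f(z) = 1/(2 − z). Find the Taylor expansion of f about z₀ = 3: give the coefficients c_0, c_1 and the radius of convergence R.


Let w = z − z₀, so z = z₀ + w.
Then 2 − z = 2 − (z₀ + w) = (2 − z₀) − w = -1 − w.
f(z) = 1/(-1 − w) = (1/(-1)) · 1/(1 − w/(-1)) = Σ_{n≥0} w^n / (-1)^(n+1).
So c_n = 1/(-1)^(n+1):
  c_0 = 1/(-1)^1 = -1.
  c_1 = 1/(-1)^2 = 1.
The series is valid for |w/d| < 1, i.e. |z − z₀| < |d|.
Radius of convergence: R = |2 − z₀| = |-1| = 1 (distance from z₀ to the singularity z = 2).

c_0 = -1, c_1 = 1; R = 1.


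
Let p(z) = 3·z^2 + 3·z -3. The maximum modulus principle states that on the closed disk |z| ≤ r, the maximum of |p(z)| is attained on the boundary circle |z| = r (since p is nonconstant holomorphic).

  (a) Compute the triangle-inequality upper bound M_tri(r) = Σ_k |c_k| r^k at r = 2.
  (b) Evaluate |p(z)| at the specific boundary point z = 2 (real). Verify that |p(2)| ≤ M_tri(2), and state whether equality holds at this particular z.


Coefficients: c_0 = -3, c_1 = 3, c_2 = 3. Radius r = 2.
Part (a). Triangle bound: M_tri(r) = Σ_k |c_k| r^k
  = |-3|·2^0 + |3|·2^1 + |3|·2^2
  = 3 + 6 + 12 = 21.
This bounds M(r) := max_{|z|=r} |p(z)| from above; equality holds iff all terms c_k z^k can be made to align in phase at a single z on |z|=r.
Part (b). At z = 2 (real, on the circle |z| = r):
  p(2) = (-3)·2^0 + (3)·2^1 + (3)·2^2 = 15.
  |p(2)| = 15.
Check: |p(2)| = 15 ≤ 21 = M_tri(2). ✓ Equality does not hold at z = 2 (the coefficients have mixed signs, so the terms do not all align in phase there).

M_tri(2) = 21; |p(2)| = 15; equality at z=2: no.


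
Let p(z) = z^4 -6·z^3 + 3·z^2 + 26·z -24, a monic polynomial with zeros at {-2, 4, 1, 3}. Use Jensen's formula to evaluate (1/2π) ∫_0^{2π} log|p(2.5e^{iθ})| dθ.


Zeros: -2, 1, 3, 4; r = 2.5.
Inside |z| < r: -2, 1. Outside (|z| ≥ r): 3, 4.
p(0) = -24, so log|p(0)| = log(24) = 3.1781.
Apply Jensen: I(r) = log|p(0)| + Σ_k log(r/|z_k|), summed over zeros inside |z| < r.
  log(r/|z_k|) for z_k = -2: log(2.5/2) = 0.2231
  log(r/|z_k|) for z_k = 1: log(2.5/1) = 0.9163
  Outside zeros (3, 4) contribute nothing to the Jensen sum.
Sum over inside zeros: 1.1394.
I(r) = log|p(0)| + (inside sum) = 3.1781 + 1.1394 = 4.3175.
Note: since some zeros are outside |z| ≤ r, the simplified n·log(r) form does NOT apply — only the inside zeros contribute.

I(r) ≈ 4.3175.


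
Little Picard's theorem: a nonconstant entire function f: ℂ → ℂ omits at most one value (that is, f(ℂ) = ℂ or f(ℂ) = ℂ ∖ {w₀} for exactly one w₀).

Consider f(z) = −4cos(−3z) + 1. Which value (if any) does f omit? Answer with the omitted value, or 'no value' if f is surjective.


Little Picard bounds the complement of f(ℂ) to at most one point.
cos is entire and surjective onto ℂ: for every w ∈ ℂ, cos(ζ) = w has a solution ζ ∈ ℂ (e.g., via the complex inverse arccos). With ζ = −3z this gives z = ζ/(-3). Then -4·cos(−3z) takes every value in -4·ℂ = ℂ, and adding 1 is a bijection of ℂ. So f is surjective and omits no value. (Note: only on the real line is cos bounded by [−1, 1].)

Omitted value: no value.


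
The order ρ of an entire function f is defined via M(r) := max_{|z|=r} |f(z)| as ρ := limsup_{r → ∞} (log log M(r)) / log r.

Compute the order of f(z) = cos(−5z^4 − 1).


Write cos(w) = (e^{iw} ± e^{−iw})/(2 or 2i), so |cos(w)| ≤ e^{|w|}. With w = −5z^4 − 1, |w| ≤ 5r^4 + 1 on |z|=r, giving M(r) ≤ e^{5r^4 + 1} and ρ ≤ 4. For the lower bound, choose z on |z|=r with -5z^4 purely imaginary of modulus 5r^4; then |cos(−5z^4 − 1)| grows like e^{5r^4}/2, so ρ ≥ 4. Hence ρ = 4.
Therefore ρ = 4.

Order ρ = 4.


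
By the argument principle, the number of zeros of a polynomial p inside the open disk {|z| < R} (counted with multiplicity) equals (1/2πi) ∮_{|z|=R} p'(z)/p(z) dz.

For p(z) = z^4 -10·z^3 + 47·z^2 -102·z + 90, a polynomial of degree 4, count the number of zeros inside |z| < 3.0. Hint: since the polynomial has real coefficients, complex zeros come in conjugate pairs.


The zeros of p are: (3 + 3i), (3 - 3i), (2 + 1i), (2 - 1i).
Their magnitudes are: 4.243, 4.243, 2.236, 2.236.
Zeros with |z| < R = 3.0: (2 + 1i), (2 - 1i).
Count = 2.
By the argument principle, (1/2πi) ∮_{|z|=R} p'(z)/p(z) dz equals exactly this count.

Number of zeros inside |z| < 3.0: 2.


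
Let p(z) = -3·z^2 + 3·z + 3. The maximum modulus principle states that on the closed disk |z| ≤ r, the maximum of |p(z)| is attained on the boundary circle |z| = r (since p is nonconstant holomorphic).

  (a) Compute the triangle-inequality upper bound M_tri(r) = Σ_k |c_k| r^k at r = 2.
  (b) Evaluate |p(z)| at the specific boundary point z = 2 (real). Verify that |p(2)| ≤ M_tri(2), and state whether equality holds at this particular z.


Coefficients: c_0 = 3, c_1 = 3, c_2 = -3. Radius r = 2.
Part (a). Triangle bound: M_tri(r) = Σ_k |c_k| r^k
  = |3|·2^0 + |3|·2^1 + |-3|·2^2
  = 3 + 6 + 12 = 21.
This bounds M(r) := max_{|z|=r} |p(z)| from above; equality holds iff all terms c_k z^k can be made to align in phase at a single z on |z|=r.
Part (b). At z = 2 (real, on the circle |z| = r):
  p(2) = (3)·2^0 + (3)·2^1 + (-3)·2^2 = -3.
  |p(2)| = 3.
Check: |p(2)| = 3 ≤ 21 = M_tri(2). ✓ Equality does not hold at z = 2 (the coefficients have mixed signs, so the terms do not all align in phase there).

M_tri(2) = 21; |p(2)| = 3; equality at z=2: no.


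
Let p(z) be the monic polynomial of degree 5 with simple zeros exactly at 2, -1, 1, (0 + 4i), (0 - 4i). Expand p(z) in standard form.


The polynomial is p(z) = ∏_{α ∈ S} (z − α), where S = {2, -1, 1, (0 + 4i), (0 - 4i)}.
Expanding the product yields: p(z) = z^5 -2·z^4 + 15·z^3 -30·z^2 -16·z + 32.
Note conjugate pairs combine to real quadratics: (z − (0+4i))(z − (0−4i)) = z² + 16.
The resulting polynomial has degree 5 and real coefficients as required.

p(z) = z^5 -2·z^4 + 15·z^3 -30·z^2 -16·z + 32.


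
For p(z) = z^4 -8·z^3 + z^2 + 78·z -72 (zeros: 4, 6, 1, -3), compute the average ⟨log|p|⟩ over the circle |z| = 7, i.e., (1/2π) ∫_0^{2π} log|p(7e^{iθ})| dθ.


Zeros: -3, 1, 4, 6; r = 7.
Inside |z| < r: -3, 1, 4, 6. Outside (|z| ≥ r): ∅.
p(0) = -72, so log|p(0)| = log(72) = 4.2767.
Apply Jensen: I(r) = log|p(0)| + Σ_k log(r/|z_k|), summed over zeros inside |z| < r.
  log(r/|z_k|) for z_k = 4: log(7/4) = 0.5596
  log(r/|z_k|) for z_k = 6: log(7/6) = 0.1542
  log(r/|z_k|) for z_k = 1: log(7/1) = 1.9459
  log(r/|z_k|) for z_k = -3: log(7/3) = 0.8473
Sum over inside zeros: 3.5070.
I(r) = log|p(0)| + (inside sum) = 4.2767 + 3.5070 = 7.7836.
Closed form (all zeros inside, monic): I(r) = n·log(r) = 4·log(7) = 7.7836. ✓

I(r) ≈ 7.7836.


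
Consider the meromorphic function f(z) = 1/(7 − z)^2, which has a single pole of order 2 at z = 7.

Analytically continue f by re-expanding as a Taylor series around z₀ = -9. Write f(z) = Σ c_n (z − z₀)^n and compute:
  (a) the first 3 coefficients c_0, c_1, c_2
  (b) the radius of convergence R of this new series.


Let w = z − z₀, so z = z₀ + w.
Then 7 − z = 7 − (z₀ + w) = (7 − z₀) − w = 16 − w.
f(z) = 1/(16 − w)^2 = (1/(16)^2) · (1 − w/(16))^{−2}.
By the binomial series (1−u)^{−2} = Σ_{n≥0} C(n+1, 1) u^n for |u|<1, with u = w/(16):
  c_n = C(n+1, 1) / (16)^(n+2).
  c_0 = 1/(16)^2 = 1/256.
  c_1 = 2/(16)^3 = 1/2048.
  c_2 = 3/(16)^4 = 3/65536.
The series is valid for |w/d| < 1, i.e. |z − z₀| < |d|.
Radius of convergence: R = |7 − z₀| = |16| = 16 (distance from z₀ to the singularity z = 7).

c_0 = 1/256, c_1 = 1/2048, c_2 = 3/65536; R = 16.


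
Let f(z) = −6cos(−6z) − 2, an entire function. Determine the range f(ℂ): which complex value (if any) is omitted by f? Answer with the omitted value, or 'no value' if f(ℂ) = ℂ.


Little Picard bounds the complement of f(ℂ) to at most one point.
cos is entire and surjective onto ℂ: for every w ∈ ℂ, cos(ζ) = w has a solution ζ ∈ ℂ (e.g., via the complex inverse arccos). With ζ = −6z this gives z = ζ/(-6). Then -6·cos(−6z) takes every value in -6·ℂ = ℂ, and adding -2 is a bijection of ℂ. So f is surjective and omits no value. (Note: only on the real line is cos bounded by [−1, 1].)

Omitted value: no value.


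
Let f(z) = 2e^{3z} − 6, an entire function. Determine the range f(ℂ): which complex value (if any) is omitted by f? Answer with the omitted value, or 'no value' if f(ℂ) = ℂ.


Little Picard bounds the complement of f(ℂ) to at most one point.
e^{3z} is never zero on ℂ, so 2·e^{3z} takes every value in ℂ ∖ {0}. Adding -6 shifts the range to ℂ ∖ {-6}. Thus f omits exactly the value -6.

Omitted value: -6.


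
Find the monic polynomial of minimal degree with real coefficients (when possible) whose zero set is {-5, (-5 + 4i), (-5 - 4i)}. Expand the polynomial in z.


The polynomial is p(z) = ∏_{α ∈ S} (z − α), where S = {-5, (-5 + 4i), (-5 - 4i)}.
Expanding the product yields: p(z) = z^3 + 15·z^2 + 91·z + 205.
Note conjugate pairs combine to real quadratics: (z − (-5+4i))(z − (-5−4i)) = z² + 10z + 41.
The resulting polynomial has degree 3 and real coefficients as required.

p(z) = z^3 + 15·z^2 + 91·z + 205.


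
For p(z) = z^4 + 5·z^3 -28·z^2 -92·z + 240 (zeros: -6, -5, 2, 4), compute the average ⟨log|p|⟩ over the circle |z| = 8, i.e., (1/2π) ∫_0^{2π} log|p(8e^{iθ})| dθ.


Zeros: -6, -5, 2, 4; r = 8.
Inside |z| < r: -6, -5, 2, 4. Outside (|z| ≥ r): ∅.
p(0) = 240, so log|p(0)| = log(240) = 5.4806.
Apply Jensen: I(r) = log|p(0)| + Σ_k log(r/|z_k|), summed over zeros inside |z| < r.
  log(r/|z_k|) for z_k = -6: log(8/6) = 0.2877
  log(r/|z_k|) for z_k = -5: log(8/5) = 0.4700
  log(r/|z_k|) for z_k = 2: log(8/2) = 1.3863
  log(r/|z_k|) for z_k = 4: log(8/4) = 0.6931
Sum over inside zeros: 2.8371.
I(r) = log|p(0)| + (inside sum) = 5.4806 + 2.8371 = 8.3178.
Closed form (all zeros inside, monic): I(r) = n·log(r) = 4·log(8) = 8.3178. ✓

I(r) ≈ 8.3178.


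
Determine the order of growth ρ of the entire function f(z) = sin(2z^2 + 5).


Write sin(w) = (e^{iw} ± e^{−iw})/(2 or 2i), so |sin(w)| ≤ e^{|w|}. With w = 2z^2 + 5, |w| ≤ 2r^2 + 5 on |z|=r, giving M(r) ≤ e^{2r^2 + 5} and ρ ≤ 2. For the lower bound, choose z on |z|=r with 2z^2 purely imaginary of modulus 2r^2; then |sin(2z^2 + 5)| grows like e^{2r^2}/2, so ρ ≥ 2. Hence ρ = 2.
Therefore ρ = 2.

Order ρ = 2.


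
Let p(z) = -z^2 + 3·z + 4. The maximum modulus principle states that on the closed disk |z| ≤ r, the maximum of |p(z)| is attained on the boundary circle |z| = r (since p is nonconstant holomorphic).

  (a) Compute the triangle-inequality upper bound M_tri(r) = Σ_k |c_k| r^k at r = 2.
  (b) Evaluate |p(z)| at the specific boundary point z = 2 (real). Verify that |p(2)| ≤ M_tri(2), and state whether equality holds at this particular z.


Coefficients: c_0 = 4, c_1 = 3, c_2 = -1. Radius r = 2.
Part (a). Triangle bound: M_tri(r) = Σ_k |c_k| r^k
  = |4|·2^0 + |3|·2^1 + |-1|·2^2
  = 4 + 6 + 4 = 14.
This bounds M(r) := max_{|z|=r} |p(z)| from above; equality holds iff all terms c_k z^k can be made to align in phase at a single z on |z|=r.
Part (b). At z = 2 (real, on the circle |z| = r):
  p(2) = (4)·2^0 + (3)·2^1 + (-1)·2^2 = 6.
  |p(2)| = 6.
Check: |p(2)| = 6 ≤ 14 = M_tri(2). ✓ Equality does not hold at z = 2 (the coefficients have mixed signs, so the terms do not all align in phase there).

M_tri(2) = 14; |p(2)| = 6; equality at z=2: no.


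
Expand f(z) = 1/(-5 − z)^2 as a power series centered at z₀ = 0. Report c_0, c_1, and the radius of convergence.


Let w = z − z₀, so z = z₀ + w.
Then -5 − z = -5 − (z₀ + w) = (-5 − z₀) − w = -5 − w.
f(z) = 1/(-5 − w)^2 = (1/(-5)^2) · (1 − w/(-5))^{−2}.
By the binomial series (1−u)^{−2} = Σ_{n≥0} C(n+1, 1) u^n for |u|<1, with u = w/(-5):
  c_n = C(n+1, 1) / (-5)^(n+2).
  c_0 = 1/(-5)^2 = 1/25.
  c_1 = 2/(-5)^3 = -2/125.
The series is valid for |w/d| < 1, i.e. |z − z₀| < |d|.
Radius of convergence: R = |-5 − z₀| = |-5| = 5 (distance from z₀ to the singularity z = -5).

c_0 = 1/25, c_1 = -2/125; R = 5.


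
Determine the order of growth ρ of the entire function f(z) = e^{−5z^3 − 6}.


|e^{−5z^3 − 6}| = e^{Re(-5·z^3) + -6} ≤ e^{5|z|^3 + -6} = e^{5r^3 + -6} on |z| = r, so ρ ≤ 3. Choosing z on |z|=r so that -5·z^3 is real positive (always possible by picking arg z appropriately) gives |f(z)| = e^{5r^3 + -6}, matching the bound. The additive constant -6 does not affect log log M(r) ~ 3·log r. Hence ρ = 3.
Therefore ρ = 3.

Order ρ = 3.


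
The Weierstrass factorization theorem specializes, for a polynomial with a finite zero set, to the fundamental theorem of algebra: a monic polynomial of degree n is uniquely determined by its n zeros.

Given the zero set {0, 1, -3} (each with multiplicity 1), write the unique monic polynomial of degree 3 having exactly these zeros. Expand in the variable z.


The polynomial is p(z) = ∏_{α ∈ S} (z − α), where S = {0, 1, -3}.
Expanding the product yields: p(z) = z^3 + 2·z^2 -3·z.
The resulting polynomial has degree 3 and real coefficients as required.

p(z) = z^3 + 2·z^2 -3·z.


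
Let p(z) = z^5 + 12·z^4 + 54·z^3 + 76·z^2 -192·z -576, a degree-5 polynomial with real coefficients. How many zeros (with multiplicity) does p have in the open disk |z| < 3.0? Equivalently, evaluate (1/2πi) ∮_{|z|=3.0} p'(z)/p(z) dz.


The zeros of p are: (-3 + 3i), (-3 - 3i), -4, 2, -4.
Their magnitudes are: 4.243, 4.243, 4, 2, 4.
Zeros with |z| < R = 3.0: 2.
Count = 1.
By the argument principle, (1/2πi) ∮_{|z|=R} p'(z)/p(z) dz equals exactly this count.

Number of zeros inside |z| < 3.0: 1.


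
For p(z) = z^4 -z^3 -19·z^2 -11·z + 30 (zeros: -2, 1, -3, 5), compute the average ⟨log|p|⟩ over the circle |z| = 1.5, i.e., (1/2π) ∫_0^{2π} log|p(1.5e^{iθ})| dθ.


Zeros: -3, -2, 1, 5; r = 1.5.
Inside |z| < r: 1. Outside (|z| ≥ r): -3, -2, 5.
p(0) = 30, so log|p(0)| = log(30) = 3.4012.
Apply Jensen: I(r) = log|p(0)| + Σ_k log(r/|z_k|), summed over zeros inside |z| < r.
  log(r/|z_k|) for z_k = 1: log(1.5/1) = 0.4055
  Outside zeros (-3, -2, 5) contribute nothing to the Jensen sum.
Sum over inside zeros: 0.4055.
I(r) = log|p(0)| + (inside sum) = 3.4012 + 0.4055 = 3.8067.
Note: since some zeros are outside |z| ≤ r, the simplified n·log(r) form does NOT apply — only the inside zeros contribute.

I(r) ≈ 3.8067.


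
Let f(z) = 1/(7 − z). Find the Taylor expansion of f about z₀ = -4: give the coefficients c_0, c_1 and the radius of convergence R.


Let w = z − z₀, so z = z₀ + w.
Then 7 − z = 7 − (z₀ + w) = (7 − z₀) − w = 11 − w.
f(z) = 1/(11 − w) = (1/(11)) · 1/(1 − w/(11)) = Σ_{n≥0} w^n / (11)^(n+1).
So c_n = 1/(11)^(n+1):
  c_0 = 1/(11)^1 = 1/11.
  c_1 = 1/(11)^2 = 1/121.
The series is valid for |w/d| < 1, i.e. |z − z₀| < |d|.
Radius of convergence: R = |7 − z₀| = |11| = 11 (distance from z₀ to the singularity z = 7).

c_0 = 1/11, c_1 = 1/121; R = 11.


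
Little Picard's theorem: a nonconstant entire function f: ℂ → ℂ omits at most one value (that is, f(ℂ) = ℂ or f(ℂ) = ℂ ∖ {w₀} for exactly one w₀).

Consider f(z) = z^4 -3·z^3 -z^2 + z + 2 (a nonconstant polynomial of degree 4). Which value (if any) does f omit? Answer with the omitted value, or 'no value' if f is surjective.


Little Picard bounds the complement of f(ℂ) to at most one point.
For every w ∈ ℂ, the equation p(z) − w = 0 is a nonconstant polynomial in z and hence has at least one root by the fundamental theorem of algebra. So p is surjective onto ℂ, omitting no value.

Omitted value: no value.


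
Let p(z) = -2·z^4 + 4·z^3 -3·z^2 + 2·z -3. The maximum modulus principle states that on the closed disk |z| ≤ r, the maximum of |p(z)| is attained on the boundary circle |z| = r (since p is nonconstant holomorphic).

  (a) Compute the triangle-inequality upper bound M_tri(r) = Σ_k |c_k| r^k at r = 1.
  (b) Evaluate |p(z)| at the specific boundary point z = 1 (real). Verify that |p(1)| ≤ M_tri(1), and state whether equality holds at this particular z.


Coefficients: c_0 = -3, c_1 = 2, c_2 = -3, c_3 = 4, c_4 = -2. Radius r = 1.
Part (a). Triangle bound: M_tri(r) = Σ_k |c_k| r^k
  = |-3|·1^0 + |2|·1^1 + |-3|·1^2 + |4|·1^3 + |-2|·1^4
  = 3 + 2 + 3 + 4 + 2 = 14.
This bounds M(r) := max_{|z|=r} |p(z)| from above; equality holds iff all terms c_k z^k can be made to align in phase at a single z on |z|=r.
Part (b). At z = 1 (real, on the circle |z| = r):
  p(1) = (-3)·1^0 + (2)·1^1 + (-3)·1^2 + (4)·1^3 + (-2)·1^4 = -2.
  |p(1)| = 2.
Check: |p(1)| = 2 ≤ 14 = M_tri(1). ✓ Equality does not hold at z = 1 (the coefficients have mixed signs, so the terms do not all align in phase there).

M_tri(1) = 14; |p(1)| = 2; equality at z=1: no.


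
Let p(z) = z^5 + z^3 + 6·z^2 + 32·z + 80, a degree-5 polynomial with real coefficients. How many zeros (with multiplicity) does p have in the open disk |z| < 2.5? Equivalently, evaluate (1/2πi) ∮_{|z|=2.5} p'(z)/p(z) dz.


The zeros of p are: (-1 + 2i), (-1 - 2i), -2, (2 + 2i), (2 - 2i).
Their magnitudes are: 2.236, 2.236, 2, 2.828, 2.828.
Zeros with |z| < R = 2.5: (-1 + 2i), (-1 - 2i), -2.
Count = 3.
By the argument principle, (1/2πi) ∮_{|z|=R} p'(z)/p(z) dz equals exactly this count.

Number of zeros inside |z| < 2.5: 3.


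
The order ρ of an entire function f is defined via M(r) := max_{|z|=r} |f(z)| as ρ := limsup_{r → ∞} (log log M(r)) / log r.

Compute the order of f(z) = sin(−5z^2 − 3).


Write sin(w) = (e^{iw} ± e^{−iw})/(2 or 2i), so |sin(w)| ≤ e^{|w|}. With w = −5z^2 − 3, |w| ≤ 5r^2 + 3 on |z|=r, giving M(r) ≤ e^{5r^2 + 3} and ρ ≤ 2. For the lower bound, choose z on |z|=r with -5z^2 purely imaginary of modulus 5r^2; then |sin(−5z^2 − 3)| grows like e^{5r^2}/2, so ρ ≥ 2. Hence ρ = 2.
Therefore ρ = 2.

Order ρ = 2.


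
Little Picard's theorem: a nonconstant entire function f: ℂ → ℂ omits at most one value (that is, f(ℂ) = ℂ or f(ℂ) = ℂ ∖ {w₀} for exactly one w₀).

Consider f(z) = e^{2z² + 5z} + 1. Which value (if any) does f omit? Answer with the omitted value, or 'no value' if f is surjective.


Little Picard bounds the complement of f(ℂ) to at most one point.
The exponent g(z) = 2z² + 5z is a nonconstant polynomial, hence surjective onto ℂ. So e^{g(z)} takes every value in {e^w : w ∈ ℂ} = ℂ ∖ {0}. Adding 1 shifts the range to ℂ ∖ {1}. f omits exactly 1.

Omitted value: 1.


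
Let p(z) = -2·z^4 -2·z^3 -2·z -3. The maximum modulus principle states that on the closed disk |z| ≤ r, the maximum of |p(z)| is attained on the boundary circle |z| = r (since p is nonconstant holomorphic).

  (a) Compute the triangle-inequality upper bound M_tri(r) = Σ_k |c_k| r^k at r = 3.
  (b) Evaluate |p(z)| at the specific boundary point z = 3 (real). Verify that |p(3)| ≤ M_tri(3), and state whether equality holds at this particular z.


Coefficients: c_0 = -3, c_1 = -2, c_2 = 0, c_3 = -2, c_4 = -2. Radius r = 3.
Part (a). Triangle bound: M_tri(r) = Σ_k |c_k| r^k
  = |-3|·3^0 + |-2|·3^1 + |0|·3^2 + |-2|·3^3 + |-2|·3^4
  = 3 + 6 + 0 + 54 + 162 = 225.
This bounds M(r) := max_{|z|=r} |p(z)| from above; equality holds iff all terms c_k z^k can be made to align in phase at a single z on |z|=r.
Part (b). At z = 3 (real, on the circle |z| = r):
  p(3) = (-3)·3^0 + (-2)·3^1 + (0)·3^2 + (-2)·3^3 + (-2)·3^4 = -225.
  |p(3)| = 225.
Since all nonzero coefficients share the same sign, |p(3)| = 225 = M_tri(3); the triangle bound is attained at z = 3, so in fact M(r) = 225.

M_tri(3) = 225; |p(3)| = 225; equality at z=3: yes.


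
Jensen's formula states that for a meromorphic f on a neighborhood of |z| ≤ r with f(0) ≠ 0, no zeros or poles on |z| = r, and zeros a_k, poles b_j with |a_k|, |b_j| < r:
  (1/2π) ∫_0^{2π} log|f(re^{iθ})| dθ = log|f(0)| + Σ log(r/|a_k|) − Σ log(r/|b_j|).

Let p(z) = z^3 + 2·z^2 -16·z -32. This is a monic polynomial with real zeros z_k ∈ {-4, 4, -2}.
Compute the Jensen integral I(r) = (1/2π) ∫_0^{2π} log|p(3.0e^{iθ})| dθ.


Zeros: -4, -2, 4; r = 3.0.
Inside |z| < r: -2. Outside (|z| ≥ r): -4, 4.
p(0) = -32, so log|p(0)| = log(32) = 3.4657.
Apply Jensen: I(r) = log|p(0)| + Σ_k log(r/|z_k|), summed over zeros inside |z| < r.
  log(r/|z_k|) for z_k = -2: log(3.0/2) = 0.4055
  Outside zeros (-4, 4) contribute nothing to the Jensen sum.
Sum over inside zeros: 0.4055.
I(r) = log|p(0)| + (inside sum) = 3.4657 + 0.4055 = 3.8712.
Note: since some zeros are outside |z| ≤ r, the simplified n·log(r) form does NOT apply — only the inside zeros contribute.

I(r) ≈ 3.8712.


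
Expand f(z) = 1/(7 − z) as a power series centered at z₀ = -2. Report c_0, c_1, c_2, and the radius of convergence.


Let w = z − z₀, so z = z₀ + w.
Then 7 − z = 7 − (z₀ + w) = (7 − z₀) − w = 9 − w.
f(z) = 1/(9 − w) = (1/(9)) · 1/(1 − w/(9)) = Σ_{n≥0} w^n / (9)^(n+1).
So c_n = 1/(9)^(n+1):
  c_0 = 1/(9)^1 = 1/9.
  c_1 = 1/(9)^2 = 1/81.
  c_2 = 1/(9)^3 = 1/729.
The series is valid for |w/d| < 1, i.e. |z − z₀| < |d|.
Radius of convergence: R = |7 − z₀| = |9| = 9 (distance from z₀ to the singularity z = 7).

c_0 = 1/9, c_1 = 1/81, c_2 = 1/729; R = 9.


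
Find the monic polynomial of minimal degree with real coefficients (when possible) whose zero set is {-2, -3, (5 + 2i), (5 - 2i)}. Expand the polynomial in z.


The polynomial is p(z) = ∏_{α ∈ S} (z − α), where S = {-2, -3, (5 + 2i), (5 - 2i)}.
Expanding the product yields: p(z) = z^4 -5·z^3 -15·z^2 + 85·z + 174.
Note conjugate pairs combine to real quadratics: (z − (5+2i))(z − (5−2i)) = z² − 10z + 29.
The resulting polynomial has degree 4 and real coefficients as required.

p(z) = z^4 -5·z^3 -15·z^2 + 85·z + 174.


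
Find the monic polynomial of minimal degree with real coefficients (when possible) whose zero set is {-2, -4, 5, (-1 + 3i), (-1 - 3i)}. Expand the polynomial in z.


The polynomial is p(z) = ∏_{α ∈ S} (z − α), where S = {-2, -4, 5, (-1 + 3i), (-1 - 3i)}.
Expanding the product yields: p(z) = z^5 + 3·z^4 -10·z^3 -74·z^2 -300·z -400.
Note conjugate pairs combine to real quadratics: (z − (-1+3i))(z − (-1−3i)) = z² + 2z + 10.
The resulting polynomial has degree 5 and real coefficients as required.

p(z) = z^5 + 3·z^4 -10·z^3 -74·z^2 -300·z -400.


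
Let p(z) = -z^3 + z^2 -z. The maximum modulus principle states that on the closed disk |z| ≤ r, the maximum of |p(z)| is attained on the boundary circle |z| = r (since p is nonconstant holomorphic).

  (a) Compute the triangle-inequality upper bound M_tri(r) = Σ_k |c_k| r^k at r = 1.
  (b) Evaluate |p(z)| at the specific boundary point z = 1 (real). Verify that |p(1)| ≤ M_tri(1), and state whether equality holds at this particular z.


Coefficients: c_0 = 0, c_1 = -1, c_2 = 1, c_3 = -1. Radius r = 1.
Part (a). Triangle bound: M_tri(r) = Σ_k |c_k| r^k
  = |0|·1^0 + |-1|·1^1 + |1|·1^2 + |-1|·1^3
  = 0 + 1 + 1 + 1 = 3.
This bounds M(r) := max_{|z|=r} |p(z)| from above; equality holds iff all terms c_k z^k can be made to align in phase at a single z on |z|=r.
Part (b). At z = 1 (real, on the circle |z| = r):
  p(1) = (0)·1^0 + (-1)·1^1 + (1)·1^2 + (-1)·1^3 = -1.
  |p(1)| = 1.
Check: |p(1)| = 1 ≤ 3 = M_tri(1). ✓ Equality does not hold at z = 1 (the coefficients have mixed signs, so the terms do not all align in phase there).

M_tri(1) = 3; |p(1)| = 1; equality at z=1: no.


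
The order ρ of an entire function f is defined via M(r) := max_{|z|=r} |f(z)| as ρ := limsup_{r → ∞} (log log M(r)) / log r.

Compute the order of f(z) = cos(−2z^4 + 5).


Write cos(w) = (e^{iw} ± e^{−iw})/(2 or 2i), so |cos(w)| ≤ e^{|w|}. With w = −2z^4 + 5, |w| ≤ 2r^4 + 5 on |z|=r, giving M(r) ≤ e^{2r^4 + 5} and ρ ≤ 4. For the lower bound, choose z on |z|=r with -2z^4 purely imaginary of modulus 2r^4; then |cos(−2z^4 + 5)| grows like e^{2r^4}/2, so ρ ≥ 4. Hence ρ = 4.
Therefore ρ = 4.

Order ρ = 4.


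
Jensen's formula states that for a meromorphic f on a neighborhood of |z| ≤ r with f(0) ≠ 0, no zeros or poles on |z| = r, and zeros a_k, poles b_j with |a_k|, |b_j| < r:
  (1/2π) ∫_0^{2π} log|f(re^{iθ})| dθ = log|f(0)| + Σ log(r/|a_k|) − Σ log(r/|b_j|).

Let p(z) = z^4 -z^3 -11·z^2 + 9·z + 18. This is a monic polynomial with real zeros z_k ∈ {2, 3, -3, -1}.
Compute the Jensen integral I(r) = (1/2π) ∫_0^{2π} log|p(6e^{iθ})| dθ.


Zeros: -3, -1, 2, 3; r = 6.
Inside |z| < r: -3, -1, 2, 3. Outside (|z| ≥ r): ∅.
p(0) = 18, so log|p(0)| = log(18) = 2.8904.
Apply Jensen: I(r) = log|p(0)| + Σ_k log(r/|z_k|), summed over zeros inside |z| < r.
  log(r/|z_k|) for z_k = 2: log(6/2) = 1.0986
  log(r/|z_k|) for z_k = 3: log(6/3) = 0.6931
  log(r/|z_k|) for z_k = -3: log(6/3) = 0.6931
  log(r/|z_k|) for z_k = -1: log(6/1) = 1.7918
Sum over inside zeros: 4.2767.
I(r) = log|p(0)| + (inside sum) = 2.8904 + 4.2767 = 7.1670.
Closed form (all zeros inside, monic): I(r) = n·log(r) = 4·log(6) = 7.1670. ✓

I(r) ≈ 7.1670.


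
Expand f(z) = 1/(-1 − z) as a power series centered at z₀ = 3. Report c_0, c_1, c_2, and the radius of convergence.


Let w = z − z₀, so z = z₀ + w.
Then -1 − z = -1 − (z₀ + w) = (-1 − z₀) − w = -4 − w.
f(z) = 1/(-4 − w) = (1/(-4)) · 1/(1 − w/(-4)) = Σ_{n≥0} w^n / (-4)^(n+1).
So c_n = 1/(-4)^(n+1):
  c_0 = 1/(-4)^1 = -1/4.
  c_1 = 1/(-4)^2 = 1/16.
  c_2 = 1/(-4)^3 = -1/64.
The series is valid for |w/d| < 1, i.e. |z − z₀| < |d|.
Radius of convergence: R = |-1 − z₀| = |-4| = 4 (distance from z₀ to the singularity z = -1).

c_0 = -1/4, c_1 = 1/16, c_2 = -1/64; R = 4.


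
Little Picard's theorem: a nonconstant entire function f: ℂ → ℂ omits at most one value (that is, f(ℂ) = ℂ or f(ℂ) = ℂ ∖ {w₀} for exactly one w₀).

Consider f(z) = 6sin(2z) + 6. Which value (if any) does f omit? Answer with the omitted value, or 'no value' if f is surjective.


Little Picard bounds the complement of f(ℂ) to at most one point.
sin is entire and surjective onto ℂ: for every w ∈ ℂ, sin(ζ) = w has a solution ζ ∈ ℂ (e.g., via the complex inverse arcsin). With ζ = 2z this gives z = ζ/(2). Then 6·sin(2z) takes every value in 6·ℂ = ℂ, and adding 6 is a bijection of ℂ. So f is surjective and omits no value. (Note: only on the real line is sin bounded by [−1, 1].)

Omitted value: no value.


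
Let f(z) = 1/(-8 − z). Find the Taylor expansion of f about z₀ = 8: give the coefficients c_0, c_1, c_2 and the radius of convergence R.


Let w = z − z₀, so z = z₀ + w.
Then -8 − z = -8 − (z₀ + w) = (-8 − z₀) − w = -16 − w.
f(z) = 1/(-16 − w) = (1/(-16)) · 1/(1 − w/(-16)) = Σ_{n≥0} w^n / (-16)^(n+1).
So c_n = 1/(-16)^(n+1):
  c_0 = 1/(-16)^1 = -1/16.
  c_1 = 1/(-16)^2 = 1/256.
  c_2 = 1/(-16)^3 = -1/4096.
The series is valid for |w/d| < 1, i.e. |z − z₀| < |d|.
Radius of convergence: R = |-8 − z₀| = |-16| = 16 (distance from z₀ to the singularity z = -8).

c_0 = -1/16, c_1 = 1/256, c_2 = -1/4096; R = 16.


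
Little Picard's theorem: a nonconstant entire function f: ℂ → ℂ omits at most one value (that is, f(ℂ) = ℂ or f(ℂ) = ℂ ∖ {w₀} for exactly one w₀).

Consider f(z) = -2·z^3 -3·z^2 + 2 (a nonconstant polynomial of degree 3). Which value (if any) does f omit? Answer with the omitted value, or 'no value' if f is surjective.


Little Picard bounds the complement of f(ℂ) to at most one point.
For every w ∈ ℂ, the equation p(z) − w = 0 is a nonconstant polynomial in z and hence has at least one root by the fundamental theorem of algebra. So p is surjective onto ℂ, omitting no value.

Omitted value: no value.
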